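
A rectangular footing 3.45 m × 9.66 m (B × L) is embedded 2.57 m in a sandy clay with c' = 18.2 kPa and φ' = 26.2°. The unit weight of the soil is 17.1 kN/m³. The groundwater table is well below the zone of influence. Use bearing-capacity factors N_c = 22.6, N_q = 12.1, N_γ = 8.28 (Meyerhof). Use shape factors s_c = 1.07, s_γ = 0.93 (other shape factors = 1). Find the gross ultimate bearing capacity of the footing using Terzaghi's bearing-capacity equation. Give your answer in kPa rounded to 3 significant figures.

q = γ·D_f = 17.1 × 2.57 = 43.947 kPa.
c·N_c·s_c = 18.2 × 22.6 × 1.07 = 440.11 kPa
q·N_q = 43.947 × 12.1 = 531.76 kPa
0.5·γ·B·N_γ·s_γ = 0.5 × 17.1 × 3.45 × 8.28 × 0.93 = 227.14 kPa
q_ult = 440.11 + 531.76 + 227.14 = 1199 kPa.

q_ult ≈ 1200 kPa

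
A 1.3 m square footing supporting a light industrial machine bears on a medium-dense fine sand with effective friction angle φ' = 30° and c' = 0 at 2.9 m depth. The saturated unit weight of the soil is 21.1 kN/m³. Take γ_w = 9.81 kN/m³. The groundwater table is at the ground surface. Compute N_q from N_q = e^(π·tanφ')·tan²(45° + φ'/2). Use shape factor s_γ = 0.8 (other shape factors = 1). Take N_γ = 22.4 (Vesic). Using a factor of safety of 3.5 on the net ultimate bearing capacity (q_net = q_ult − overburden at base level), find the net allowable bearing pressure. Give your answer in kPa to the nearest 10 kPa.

q_all(net) ≈ 200 kPa

N_q = e^(π·tan30°)·tan²(60°) = 18.4.
γ' = 21.1 − 9.81 = 11.29 kN/m³ (submerged throughout). q = 11.29 × 2.9 = 32.741 kPa; the same γ' applies in the ½γBN_γ term.
q·N_q = 32.741 × 18.401 = 602.47 kPa
0.5·γ·B·N_γ·s_γ = 0.5 × 11.29 × 1.3 × 22.4 × 0.8 = 131.51 kPa
q_ult = 602.47 + 131.51 = 733.98 kPa.
q_net = 733.98 − 32.741 = 701.24 kPa.
q_all(net) = 701.24 / 3.5 = 200.35 kPa.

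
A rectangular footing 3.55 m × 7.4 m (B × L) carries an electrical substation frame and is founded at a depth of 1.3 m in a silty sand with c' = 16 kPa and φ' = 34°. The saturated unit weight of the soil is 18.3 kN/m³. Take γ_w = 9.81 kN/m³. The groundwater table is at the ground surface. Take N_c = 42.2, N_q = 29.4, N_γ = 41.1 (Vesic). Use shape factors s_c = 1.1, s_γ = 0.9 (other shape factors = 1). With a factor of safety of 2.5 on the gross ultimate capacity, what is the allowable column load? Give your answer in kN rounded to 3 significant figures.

P_all ≈ 17100 kN

With the water table at the surface the whole profile is submerged: γ' = 18.3 − 9.81 = 8.49 kN/m³, so q = γ'·D_f = 11.037 kPa; the same γ' applies in the ½γBN_γ term.
q_ult = c·N_c·s_c + q·N_q + 0.5·γ·B·N_γ·s_γ
     = 16 × 42.2 × 1.1 + 11.037 × 29.4 + 0.5 × 8.49 × 3.55 × 41.1 × 0.9
     = 742.72 + 324.49 + 557.43 = 1624.6 kPa.
Gross allowable pressure q_all = 1624.6 / 2.5 = 649.86 kPa.
Footing area = 26.27 m², so allowable column load = 649.86 × 26.27 = 17072 kN.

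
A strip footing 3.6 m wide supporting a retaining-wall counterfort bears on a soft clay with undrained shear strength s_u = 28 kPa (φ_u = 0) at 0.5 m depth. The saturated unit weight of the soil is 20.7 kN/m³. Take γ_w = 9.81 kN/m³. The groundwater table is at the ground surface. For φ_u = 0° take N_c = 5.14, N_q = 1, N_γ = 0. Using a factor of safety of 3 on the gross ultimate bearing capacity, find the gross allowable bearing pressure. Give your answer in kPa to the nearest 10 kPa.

q_all ≈ 50 kPa

With the water table at the surface the whole profile is submerged: γ' = 20.7 − 9.81 = 10.89 kN/m³, so q = γ'·D_f = 5.445 kPa.
q_ult = c·N_c + q·N_q
     = 28 × 5.14 + 5.445 × 1
     = 143.92 + 5.445 = 149.36 kPa.
q_all = 149.36 / 3 = 49.788 kPa.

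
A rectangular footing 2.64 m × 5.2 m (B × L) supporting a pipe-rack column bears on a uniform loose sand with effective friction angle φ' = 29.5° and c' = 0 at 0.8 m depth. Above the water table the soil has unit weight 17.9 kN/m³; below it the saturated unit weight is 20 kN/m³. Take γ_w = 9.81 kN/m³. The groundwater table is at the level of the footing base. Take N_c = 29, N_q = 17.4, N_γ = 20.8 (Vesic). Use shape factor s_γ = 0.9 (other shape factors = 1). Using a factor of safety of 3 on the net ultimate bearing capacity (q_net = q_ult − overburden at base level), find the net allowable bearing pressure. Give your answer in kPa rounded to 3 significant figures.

q_all(net) ≈ 162 kPa

Effective surcharge at the founding depth q = γ·D_f = 17.9 × 0.8 = 14.32 kPa.
The water table coincides with the base, so in the self-weight term γ → γ' = 10.19 kN/m³.
q_ult = q·N_q + 0.5·γ·B·N_γ·s_γ
     = 14.32 × 17.4 + 0.5 × 10.19 × 2.64 × 20.8 × 0.9
     = 249.17 + 251.8 = 500.97 kPa.
q_net = 500.97 − 14.32 = 486.65 kPa.
q_all(net) = 486.65 / 3 = 162.22 kPa.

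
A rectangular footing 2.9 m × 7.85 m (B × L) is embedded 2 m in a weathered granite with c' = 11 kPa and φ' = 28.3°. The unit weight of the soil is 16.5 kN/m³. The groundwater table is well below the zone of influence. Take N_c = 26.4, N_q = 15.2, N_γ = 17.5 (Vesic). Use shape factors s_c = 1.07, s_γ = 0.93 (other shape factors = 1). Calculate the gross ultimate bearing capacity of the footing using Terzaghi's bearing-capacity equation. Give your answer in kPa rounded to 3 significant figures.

q_ult ≈ 1200 kPa

Effective surcharge at the founding depth q = γ·D_f = 16.5 × 2 = 33 kPa.
q_ult = c·N_c·s_c + q·N_q + 0.5·γ·B·N_γ·s_γ
     = 11 × 26.4 × 1.07 + 33 × 15.2 + 0.5 × 16.5 × 2.9 × 17.5 × 0.93
     = 310.73 + 501.6 + 389.38 = 1201.7 kPa.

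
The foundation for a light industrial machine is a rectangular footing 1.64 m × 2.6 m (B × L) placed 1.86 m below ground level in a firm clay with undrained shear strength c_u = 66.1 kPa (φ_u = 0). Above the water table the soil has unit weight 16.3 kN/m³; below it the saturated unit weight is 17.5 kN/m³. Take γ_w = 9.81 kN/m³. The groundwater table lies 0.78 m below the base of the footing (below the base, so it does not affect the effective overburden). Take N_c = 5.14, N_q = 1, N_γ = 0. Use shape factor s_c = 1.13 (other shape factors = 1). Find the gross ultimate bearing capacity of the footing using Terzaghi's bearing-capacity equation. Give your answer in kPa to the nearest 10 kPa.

Overburden at base level: q = 16.3 × 1.86 = 30.318 kPa.
Cohesion term c·N_c·s_c = 66.1 × 5.14 × 1.13 = 383.92 kPa; surcharge term q·N_q = 30.318 × 1 = 30.318 kPa.
q_ult = 383.92 + 30.318 = 414.24 kPa.

q_ult ≈ 410 kPa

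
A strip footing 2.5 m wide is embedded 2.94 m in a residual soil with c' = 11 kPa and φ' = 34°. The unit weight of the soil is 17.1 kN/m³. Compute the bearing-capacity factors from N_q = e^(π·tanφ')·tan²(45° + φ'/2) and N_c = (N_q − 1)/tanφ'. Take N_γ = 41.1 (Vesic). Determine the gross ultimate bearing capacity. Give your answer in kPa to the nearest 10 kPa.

q_ult ≈ 2820 kPa

tan34° = 0.6745, so N_q = e^(π×0.6745)·tan²(62°) = 8.323 × 3.537 = 29.44.
N_c = (29.44 − 1)/tan34° = 42.16.
Overburden at base level: q = 17.1 × 2.94 = 50.274 kPa.
Cohesion term c·N_c = 11 × 42.164 = 463.8 kPa; surcharge term q·N_q = 50.274 × 29.44 = 1480.1 kPa; self-weight term 0.5·γ·B·N_γ = 0.5 × 17.1 × 2.5 × 41.1 = 878.51 kPa.
q_ult = 463.8 + 1480.1 + 878.51 = 2822.4 kPa.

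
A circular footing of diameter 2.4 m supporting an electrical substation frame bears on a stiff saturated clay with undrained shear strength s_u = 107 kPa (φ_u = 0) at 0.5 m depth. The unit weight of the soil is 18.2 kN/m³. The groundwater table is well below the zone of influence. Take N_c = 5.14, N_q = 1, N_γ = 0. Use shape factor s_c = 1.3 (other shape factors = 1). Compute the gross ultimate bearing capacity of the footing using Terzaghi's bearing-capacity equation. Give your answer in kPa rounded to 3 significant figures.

Effective surcharge at the founding depth q = γ·D_f = 18.2 × 0.5 = 9.1 kPa.
q_ult = c·N_c·s_c + q·N_q
     = 107 × 5.14 × 1.3 + 9.1 × 1
     = 714.97 + 9.1 = 724.07 kPa.

q_ult ≈ 724 kPa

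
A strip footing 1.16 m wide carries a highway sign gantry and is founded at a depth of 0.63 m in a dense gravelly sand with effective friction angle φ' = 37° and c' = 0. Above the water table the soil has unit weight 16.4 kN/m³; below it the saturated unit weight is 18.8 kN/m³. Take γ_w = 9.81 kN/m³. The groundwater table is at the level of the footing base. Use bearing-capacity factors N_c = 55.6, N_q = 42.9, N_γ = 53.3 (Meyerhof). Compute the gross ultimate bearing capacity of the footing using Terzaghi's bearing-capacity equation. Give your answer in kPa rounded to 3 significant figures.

q_ult ≈ 721 kPa

Overburden at base level: q = 16.4 × 0.63 = 10.332 kPa.
Below the base the soil is submerged, so the ½γBN_γ term uses γ' = 18.8 − 9.81 = 8.99 kN/m³.
Surcharge term q·N_q = 10.332 × 42.9 = 443.24 kPa; self-weight term 0.5·γ·B·N_γ = 0.5 × 8.99 × 1.16 × 53.3 = 277.92 kPa.
q_ult = 443.24 + 277.92 = 721.16 kPa.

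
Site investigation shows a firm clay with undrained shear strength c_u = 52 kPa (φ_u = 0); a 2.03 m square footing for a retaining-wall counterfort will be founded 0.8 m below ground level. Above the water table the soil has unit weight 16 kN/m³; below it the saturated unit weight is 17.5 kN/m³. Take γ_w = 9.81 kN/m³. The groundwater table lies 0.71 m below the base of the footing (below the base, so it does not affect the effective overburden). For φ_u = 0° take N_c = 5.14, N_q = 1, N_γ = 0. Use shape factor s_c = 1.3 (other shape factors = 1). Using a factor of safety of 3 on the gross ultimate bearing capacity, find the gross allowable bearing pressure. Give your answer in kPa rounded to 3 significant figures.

q_all ≈ 120 kPa

q = γ·D_f = 16 × 0.8 = 12.8 kPa.
c·N_c·s_c = 52 × 5.14 × 1.3 = 347.46 kPa
q·N_q = 12.8 × 1 = 12.8 kPa
q_ult = 347.46 + 12.8 = 360.26 kPa.
q_all = 360.26 / 3 = 120.09 kPa.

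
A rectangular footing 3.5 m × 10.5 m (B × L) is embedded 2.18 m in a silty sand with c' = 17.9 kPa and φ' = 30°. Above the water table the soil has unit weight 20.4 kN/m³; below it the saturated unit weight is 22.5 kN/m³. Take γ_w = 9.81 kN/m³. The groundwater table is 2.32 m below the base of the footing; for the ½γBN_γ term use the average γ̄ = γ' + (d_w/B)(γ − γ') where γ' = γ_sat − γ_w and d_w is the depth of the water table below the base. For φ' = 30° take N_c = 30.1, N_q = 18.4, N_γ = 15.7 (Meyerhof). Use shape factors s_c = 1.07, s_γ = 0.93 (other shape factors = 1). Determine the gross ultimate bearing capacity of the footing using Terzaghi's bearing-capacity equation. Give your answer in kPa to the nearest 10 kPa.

q_ult ≈ 1850 kPa

Effective surcharge at the founding depth q = γ·D_f = 20.4 × 2.18 = 44.472 kPa.
With d_w = 2.32 m < B, γ̄ = 12.69 + (2.32/3.5) × (20.4 − 12.69) = 17.801 kN/m³.
q_ult = c·N_c·s_c + q·N_q + 0.5·γ·B·N_γ·s_γ
     = 17.9 × 30.1 × 1.07 + 44.472 × 18.4 + 0.5 × 17.801 × 3.5 × 15.7 × 0.93
     = 576.51 + 818.28 + 454.84 = 1849.6 kPa.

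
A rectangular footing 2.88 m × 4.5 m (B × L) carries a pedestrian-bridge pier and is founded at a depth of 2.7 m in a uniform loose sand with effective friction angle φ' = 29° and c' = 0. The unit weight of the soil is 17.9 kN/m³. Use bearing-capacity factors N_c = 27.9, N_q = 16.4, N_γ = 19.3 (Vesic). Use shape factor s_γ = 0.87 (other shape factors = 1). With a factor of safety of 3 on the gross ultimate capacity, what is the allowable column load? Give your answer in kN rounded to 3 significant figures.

q = γ·D_f = 17.9 × 2.7 = 48.33 kPa.
q·N_q = 48.33 × 16.4 = 792.61 kPa
0.5·γ·B·N_γ·s_γ = 0.5 × 17.9 × 2.88 × 19.3 × 0.87 = 432.8 kPa
q_ult = 792.61 + 432.8 = 1225.4 kPa.
Gross allowable pressure q_all = 1225.4 / 3 = 408.47 kPa.
Footing area = 12.96 m², so allowable column load = 408.47 × 12.96 = 5293.8 kN.

P_all ≈ 5290 kN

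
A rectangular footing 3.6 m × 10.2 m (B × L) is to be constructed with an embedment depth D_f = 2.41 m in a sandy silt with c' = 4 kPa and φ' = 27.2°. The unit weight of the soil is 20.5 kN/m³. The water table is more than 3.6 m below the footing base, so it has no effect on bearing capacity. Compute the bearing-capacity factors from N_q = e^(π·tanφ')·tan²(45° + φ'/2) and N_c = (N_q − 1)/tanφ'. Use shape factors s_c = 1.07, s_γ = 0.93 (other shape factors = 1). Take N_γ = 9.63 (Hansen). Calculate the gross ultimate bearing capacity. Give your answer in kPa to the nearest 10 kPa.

q_ult ≈ 1100 kPa

tan27.2° = 0.5139, so N_q = e^(π×0.5139)·tan²(58.6°) = 5.026 × 2.684 = 13.49.
N_c = (13.49 − 1)/tan27.2° = 24.3.
q = γ·D_f = 20.5 × 2.41 = 49.405 kPa.
c·N_c·s_c = 4 × 24.3 × 1.07 = 104 kPa
q·N_q = 49.405 × 13.488 = 666.4 kPa
0.5·γ·B·N_γ·s_γ = 0.5 × 20.5 × 3.6 × 9.63 × 0.93 = 330.47 kPa
q_ult = 104 + 666.4 + 330.47 = 1100.9 kPa.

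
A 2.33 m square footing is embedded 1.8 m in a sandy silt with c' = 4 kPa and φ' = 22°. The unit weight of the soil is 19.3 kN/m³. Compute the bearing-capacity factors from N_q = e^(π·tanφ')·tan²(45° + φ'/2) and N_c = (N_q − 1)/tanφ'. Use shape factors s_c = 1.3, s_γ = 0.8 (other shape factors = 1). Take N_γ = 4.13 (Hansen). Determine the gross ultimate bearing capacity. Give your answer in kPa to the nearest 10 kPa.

tan22° = 0.404, so N_q = e^(π×0.404)·tan²(56°) = 3.558 × 2.198 = 7.82.
N_c = (7.82 − 1)/tan22° = 16.88.
Overburden at base level: q = 19.3 × 1.8 = 34.74 kPa.
Cohesion term c·N_c·s_c = 4 × 16.883 × 1.3 = 87.791 kPa; surcharge term q·N_q = 34.74 × 7.8211 = 271.71 kPa; self-weight term 0.5·γ·B·N_γ·s_γ = 0.5 × 19.3 × 2.33 × 4.13 × 0.8 = 74.289 kPa.
q_ult = 87.791 + 271.71 + 74.289 = 433.79 kPa.

q_ult ≈ 430 kPa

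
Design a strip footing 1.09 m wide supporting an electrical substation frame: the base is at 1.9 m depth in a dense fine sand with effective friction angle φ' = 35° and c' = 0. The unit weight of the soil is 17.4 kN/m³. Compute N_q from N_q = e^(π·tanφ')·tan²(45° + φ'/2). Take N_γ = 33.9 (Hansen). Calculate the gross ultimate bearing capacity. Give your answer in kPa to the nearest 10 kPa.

q_ult ≈ 1420 kPa

tan35° = 0.7002, so N_q = e^(π×0.7002)·tan²(62.5°) = 9.023 × 3.69 = 33.3.
Effective surcharge at the founding depth q = γ·D_f = 17.4 × 1.9 = 33.06 kPa.
q_ult = q·N_q + 0.5·γ·B·N_γ
     = 33.06 × 33.296 + 0.5 × 17.4 × 1.09 × 33.9
     = 1100.8 + 321.47 = 1422.2 kPa.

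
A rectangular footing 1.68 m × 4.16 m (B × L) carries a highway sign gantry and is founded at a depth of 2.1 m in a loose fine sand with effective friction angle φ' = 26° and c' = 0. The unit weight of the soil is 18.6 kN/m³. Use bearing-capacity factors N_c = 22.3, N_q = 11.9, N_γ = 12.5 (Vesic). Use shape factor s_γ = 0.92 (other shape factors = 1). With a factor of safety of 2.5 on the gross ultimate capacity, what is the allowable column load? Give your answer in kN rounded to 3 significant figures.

P_all ≈ 1800 kN

Effective surcharge at the founding depth q = γ·D_f = 18.6 × 2.1 = 39.06 kPa.
q_ult = q·N_q + 0.5·γ·B·N_γ·s_γ
     = 39.06 × 11.9 + 0.5 × 18.6 × 1.68 × 12.5 × 0.92
     = 464.81 + 179.68 = 644.49 kPa.
Gross allowable pressure q_all = 644.49 / 2.5 = 257.8 kPa.
Footing area = 6.9888 m², so allowable column load = 257.8 × 6.9888 = 1801.7 kN.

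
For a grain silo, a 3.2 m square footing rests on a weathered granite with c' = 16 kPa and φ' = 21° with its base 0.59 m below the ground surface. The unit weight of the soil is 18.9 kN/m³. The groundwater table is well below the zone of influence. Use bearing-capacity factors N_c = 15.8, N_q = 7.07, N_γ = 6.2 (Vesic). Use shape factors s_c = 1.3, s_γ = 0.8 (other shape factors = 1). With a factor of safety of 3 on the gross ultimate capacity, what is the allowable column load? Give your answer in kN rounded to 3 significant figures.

Effective surcharge at the founding depth q = γ·D_f = 18.9 × 0.59 = 11.151 kPa.
q_ult = c·N_c·s_c + q·N_q + 0.5·γ·B·N_γ·s_γ
     = 16 × 15.8 × 1.3 + 11.151 × 7.07 + 0.5 × 18.9 × 3.2 × 6.2 × 0.8
     = 328.64 + 78.838 + 149.99 = 557.47 kPa.
Gross allowable pressure q_all = 557.47 / 3 = 185.82 kPa.
Footing area = 10.24 m², so allowable column load = 185.82 × 10.24 = 1902.8 kN.

P_all ≈ 1900 kN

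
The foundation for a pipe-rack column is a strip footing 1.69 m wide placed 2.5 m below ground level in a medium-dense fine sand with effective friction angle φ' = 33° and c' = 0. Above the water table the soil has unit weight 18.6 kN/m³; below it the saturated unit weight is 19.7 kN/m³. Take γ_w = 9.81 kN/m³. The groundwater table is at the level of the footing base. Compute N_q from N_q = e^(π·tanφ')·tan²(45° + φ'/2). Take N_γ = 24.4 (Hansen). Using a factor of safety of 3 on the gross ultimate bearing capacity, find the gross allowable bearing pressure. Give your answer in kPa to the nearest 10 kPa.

q_all ≈ 470 kPa

N_q = e^(π·tan33°)·tan²(61.5°) = 26.09.
Effective surcharge at the founding depth q = γ·D_f = 18.6 × 2.5 = 46.5 kPa.
The water table coincides with the base, so in the self-weight term γ → γ' = 9.89 kN/m³.
q_ult = q·N_q + 0.5·γ·B·N_γ
     = 46.5 × 26.092 + 0.5 × 9.89 × 1.69 × 24.4
     = 1213.3 + 203.91 = 1417.2 kPa.
q_all = 1417.2 / 3 = 472.4 kPa.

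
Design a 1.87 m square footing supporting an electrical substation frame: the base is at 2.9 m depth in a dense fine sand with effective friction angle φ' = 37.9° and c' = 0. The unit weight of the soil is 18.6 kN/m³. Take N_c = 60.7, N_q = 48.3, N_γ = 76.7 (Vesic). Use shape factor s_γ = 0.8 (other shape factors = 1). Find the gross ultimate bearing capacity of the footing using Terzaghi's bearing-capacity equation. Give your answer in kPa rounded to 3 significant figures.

q_ult ≈ 3670 kPa

q = γ·D_f = 18.6 × 2.9 = 53.94 kPa.
q·N_q = 53.94 × 48.3 = 2605.3 kPa
0.5·γ·B·N_γ·s_γ = 0.5 × 18.6 × 1.87 × 76.7 × 0.8 = 1067.1 kPa
q_ult = 2605.3 + 1067.1 = 3672.4 kPa.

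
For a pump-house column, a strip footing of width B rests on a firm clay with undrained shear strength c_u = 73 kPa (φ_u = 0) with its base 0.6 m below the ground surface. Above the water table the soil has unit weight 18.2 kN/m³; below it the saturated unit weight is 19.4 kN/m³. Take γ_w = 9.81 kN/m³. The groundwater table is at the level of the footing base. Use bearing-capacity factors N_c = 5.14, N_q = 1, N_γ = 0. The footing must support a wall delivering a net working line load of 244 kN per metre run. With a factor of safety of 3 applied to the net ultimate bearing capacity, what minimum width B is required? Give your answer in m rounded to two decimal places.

Effective surcharge at the founding depth q = γ·D_f = 18.2 × 0.6 = 10.92 kPa.
q_ult = c·N_c + q·N_q
     = 73 × 5.14 + 10.92 × 1
     = 375.22 + 10.92 = 386.14 kPa.
For φ = 0 the ½γBN_γ term vanishes, so q_ult is independent of B. q_net = 386.14 − 10.92 = 375.22 kPa; q_all(net) = 375.22/3 = 125.07 kPa.
Required width B = w / q_all(net) = 244 / 125.07 = 1.951 m.

B = 1.95 m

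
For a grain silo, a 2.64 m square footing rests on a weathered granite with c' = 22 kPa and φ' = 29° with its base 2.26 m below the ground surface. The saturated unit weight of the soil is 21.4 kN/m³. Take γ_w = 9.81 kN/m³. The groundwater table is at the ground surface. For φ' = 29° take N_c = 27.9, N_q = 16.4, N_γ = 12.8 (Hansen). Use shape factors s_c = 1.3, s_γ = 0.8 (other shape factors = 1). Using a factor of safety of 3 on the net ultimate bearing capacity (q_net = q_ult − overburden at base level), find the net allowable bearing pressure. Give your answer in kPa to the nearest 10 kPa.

With the water table at the surface the whole profile is submerged: γ' = 21.4 − 9.81 = 11.59 kN/m³, so q = γ'·D_f = 26.193 kPa; the same γ' applies in the ½γBN_γ term.
q_ult = c·N_c·s_c + q·N_q + 0.5·γ·B·N_γ·s_γ
     = 22 × 27.9 × 1.3 + 26.193 × 16.4 + 0.5 × 11.59 × 2.64 × 12.8 × 0.8
     = 797.94 + 429.57 + 156.66 = 1384.2 kPa.
q_net = 1384.2 − 26.193 = 1358 kPa.
q_all(net) = 1358 / 3 = 452.66 kPa.

q_all(net) ≈ 450 kPa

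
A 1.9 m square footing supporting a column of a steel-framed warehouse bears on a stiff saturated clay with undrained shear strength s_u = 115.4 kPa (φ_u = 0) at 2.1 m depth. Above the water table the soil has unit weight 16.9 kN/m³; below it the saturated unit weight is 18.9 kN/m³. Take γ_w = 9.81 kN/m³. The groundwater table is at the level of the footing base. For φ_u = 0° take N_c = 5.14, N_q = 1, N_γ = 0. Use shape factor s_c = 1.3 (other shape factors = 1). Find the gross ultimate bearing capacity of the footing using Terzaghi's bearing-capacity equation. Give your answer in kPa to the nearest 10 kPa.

q_ult ≈ 810 kPa

Overburden at base level: q = 16.9 × 2.1 = 35.49 kPa.
Cohesion term c·N_c·s_c = 115.4 × 5.14 × 1.3 = 771.1 kPa; surcharge term q·N_q = 35.49 × 1 = 35.49 kPa.
q_ult = 771.1 + 35.49 = 806.59 kPa.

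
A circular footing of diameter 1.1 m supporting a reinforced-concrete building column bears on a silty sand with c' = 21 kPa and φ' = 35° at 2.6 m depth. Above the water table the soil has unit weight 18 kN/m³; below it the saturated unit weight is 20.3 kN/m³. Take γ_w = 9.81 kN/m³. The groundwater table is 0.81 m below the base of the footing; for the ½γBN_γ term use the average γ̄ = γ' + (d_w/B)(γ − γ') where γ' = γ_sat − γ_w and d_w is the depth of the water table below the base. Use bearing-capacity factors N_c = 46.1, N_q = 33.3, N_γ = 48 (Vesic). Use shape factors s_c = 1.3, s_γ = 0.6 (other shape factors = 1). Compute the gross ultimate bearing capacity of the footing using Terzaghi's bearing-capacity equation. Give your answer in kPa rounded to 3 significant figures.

q_ult ≈ 3070 kPa

q = γ·D_f = 18 × 2.6 = 46.8 kPa.
γ' = 10.49 kN/m³; averaging over the depth B below the base, γ̄ = γ' + (d_w/B)(γ − γ') = 16.02 kN/m³.
c·N_c·s_c = 21 × 46.1 × 1.3 = 1258.5 kPa
q·N_q = 46.8 × 33.3 = 1558.4 kPa
0.5·γ·B·N_γ·s_γ = 0.5 × 16.02 × 1.1 × 48 × 0.6 = 253.76 kPa
q_ult = 1258.5 + 1558.4 + 253.76 = 3070.7 kPa.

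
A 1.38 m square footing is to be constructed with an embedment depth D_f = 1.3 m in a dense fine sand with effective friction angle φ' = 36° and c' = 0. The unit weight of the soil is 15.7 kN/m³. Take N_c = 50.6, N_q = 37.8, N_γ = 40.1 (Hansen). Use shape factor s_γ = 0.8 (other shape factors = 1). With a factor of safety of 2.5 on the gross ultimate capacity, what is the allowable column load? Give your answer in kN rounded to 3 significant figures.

P_all ≈ 852 kN

Overburden at base level: q = 15.7 × 1.3 = 20.41 kPa.
Surcharge term q·N_q = 20.41 × 37.8 = 771.5 kPa; self-weight term 0.5·γ·B·N_γ·s_γ = 0.5 × 15.7 × 1.38 × 40.1 × 0.8 = 347.52 kPa.
q_ult = 771.5 + 347.52 = 1119 kPa.
Gross allowable pressure q_all = 1119 / 2.5 = 447.61 kPa.
Footing area = 1.9044 m², so allowable column load = 447.61 × 1.9044 = 852.43 kN.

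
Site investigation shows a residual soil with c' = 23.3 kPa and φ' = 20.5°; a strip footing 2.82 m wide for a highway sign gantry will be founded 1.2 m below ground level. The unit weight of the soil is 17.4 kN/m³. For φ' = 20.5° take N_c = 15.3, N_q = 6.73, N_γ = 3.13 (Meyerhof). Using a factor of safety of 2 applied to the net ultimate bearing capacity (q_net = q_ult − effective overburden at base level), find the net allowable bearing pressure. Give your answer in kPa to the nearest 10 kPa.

q_all(net) ≈ 280 kPa

Effective surcharge at the founding depth q = γ·D_f = 17.4 × 1.2 = 20.88 kPa.
q_ult = c·N_c + q·N_q + 0.5·γ·B·N_γ
     = 23.3 × 15.3 + 20.88 × 6.73 + 0.5 × 17.4 × 2.82 × 3.13
     = 356.49 + 140.52 + 76.791 = 573.8 kPa.
Net ultimate: q_net = 573.8 − 20.88 = 552.92 kPa.
q_all(net) = 552.92 / 2 = 276.46 kPa.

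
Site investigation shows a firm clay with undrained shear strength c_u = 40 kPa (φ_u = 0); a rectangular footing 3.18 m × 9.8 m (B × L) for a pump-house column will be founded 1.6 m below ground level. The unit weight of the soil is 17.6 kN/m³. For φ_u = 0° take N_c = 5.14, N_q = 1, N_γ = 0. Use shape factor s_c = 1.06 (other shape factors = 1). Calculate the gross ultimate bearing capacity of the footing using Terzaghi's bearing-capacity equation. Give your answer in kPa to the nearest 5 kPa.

q_ult ≈ 245 kPa

Overburden at base level: q = 17.6 × 1.6 = 28.16 kPa.
Cohesion term c·N_c·s_c = 40 × 5.14 × 1.06 = 217.94 kPa; surcharge term q·N_q = 28.16 × 1 = 28.16 kPa.
q_ult = 217.94 + 28.16 = 246.1 kPa.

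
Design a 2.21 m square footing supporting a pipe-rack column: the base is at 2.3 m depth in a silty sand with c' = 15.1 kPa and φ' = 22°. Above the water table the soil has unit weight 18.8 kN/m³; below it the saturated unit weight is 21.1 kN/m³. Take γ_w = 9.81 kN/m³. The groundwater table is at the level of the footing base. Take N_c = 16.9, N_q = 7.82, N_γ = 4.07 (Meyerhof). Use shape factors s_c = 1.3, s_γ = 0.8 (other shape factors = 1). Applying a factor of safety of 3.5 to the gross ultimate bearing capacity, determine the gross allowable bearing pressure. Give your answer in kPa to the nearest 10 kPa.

q_all ≈ 200 kPa

q = γ·D_f = 18.8 × 2.3 = 43.24 kPa.
For the ½γBN_γ term take γ' = 21.1 − 9.81 = 11.29 kN/m³ (soil below base is submerged).
c·N_c·s_c = 15.1 × 16.9 × 1.3 = 331.75 kPa
q·N_q = 43.24 × 7.82 = 338.14 kPa
0.5·γ·B·N_γ·s_γ = 0.5 × 11.29 × 2.21 × 4.07 × 0.8 = 40.62 kPa
q_ult = 331.75 + 338.14 + 40.62 = 710.5 kPa.
q_all = q_ult / FS = 710.5 / 3.5 = 203 kPa.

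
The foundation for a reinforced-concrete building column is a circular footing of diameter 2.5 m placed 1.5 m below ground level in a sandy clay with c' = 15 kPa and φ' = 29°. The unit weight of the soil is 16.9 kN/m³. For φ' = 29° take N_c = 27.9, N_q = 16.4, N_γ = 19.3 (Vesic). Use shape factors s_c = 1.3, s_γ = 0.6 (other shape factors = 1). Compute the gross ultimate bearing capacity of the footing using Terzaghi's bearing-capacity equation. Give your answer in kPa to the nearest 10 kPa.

q_ult ≈ 1200 kPa

Overburden at base level: q = 16.9 × 1.5 = 25.35 kPa.
Cohesion term c·N_c·s_c = 15 × 27.9 × 1.3 = 544.05 kPa; surcharge term q·N_q = 25.35 × 16.4 = 415.74 kPa; self-weight term 0.5·γ·B·N_γ·s_γ = 0.5 × 16.9 × 2.5 × 19.3 × 0.6 = 244.63 kPa.
q_ult = 544.05 + 415.74 + 244.63 = 1204.4 kPa.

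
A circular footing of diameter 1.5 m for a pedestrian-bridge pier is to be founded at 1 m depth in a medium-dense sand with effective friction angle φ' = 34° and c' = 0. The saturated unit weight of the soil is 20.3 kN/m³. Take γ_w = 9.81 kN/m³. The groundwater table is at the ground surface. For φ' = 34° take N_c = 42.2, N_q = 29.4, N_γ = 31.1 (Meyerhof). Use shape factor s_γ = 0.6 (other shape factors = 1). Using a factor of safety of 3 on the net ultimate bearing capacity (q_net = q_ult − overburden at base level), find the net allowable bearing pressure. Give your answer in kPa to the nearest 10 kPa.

Water table at ground surface, so effective unit weight γ' = 20.3 − 9.81 = 10.49 kN/m³ is used throughout; overburden q = 10.49 × 1 = 10.49 kPa; the same γ' applies in the ½γBN_γ term.
Surcharge term q·N_q = 10.49 × 29.4 = 308.41 kPa; self-weight term 0.5·γ·B·N_γ·s_γ = 0.5 × 10.49 × 1.5 × 31.1 × 0.6 = 146.81 kPa.
q_ult = 308.41 + 146.81 = 455.21 kPa.
q_net = 455.21 − 10.49 = 444.72 kPa.
q_all(net) = 444.72 / 3 = 148.24 kPa.

q_all(net) ≈ 150 kPa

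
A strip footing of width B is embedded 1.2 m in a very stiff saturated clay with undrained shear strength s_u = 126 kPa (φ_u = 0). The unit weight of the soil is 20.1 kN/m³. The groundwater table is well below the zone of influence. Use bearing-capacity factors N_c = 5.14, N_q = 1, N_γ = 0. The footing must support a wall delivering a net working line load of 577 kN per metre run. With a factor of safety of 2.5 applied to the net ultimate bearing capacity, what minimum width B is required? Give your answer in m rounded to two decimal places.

Effective surcharge at the founding depth q = γ·D_f = 20.1 × 1.2 = 24.12 kPa.
q_ult = c·N_c + q·N_q
     = 126 × 5.14 + 24.12 × 1
     = 647.64 + 24.12 = 671.76 kPa.
For φ = 0 the ½γBN_γ term vanishes, so q_ult is independent of B. q_net = 671.76 − 24.12 = 647.64 kPa; q_all(net) = 647.64/2.5 = 259.06 kPa.
Required width B = w / q_all(net) = 577 / 259.06 = 2.227 m.

B = 2.23 m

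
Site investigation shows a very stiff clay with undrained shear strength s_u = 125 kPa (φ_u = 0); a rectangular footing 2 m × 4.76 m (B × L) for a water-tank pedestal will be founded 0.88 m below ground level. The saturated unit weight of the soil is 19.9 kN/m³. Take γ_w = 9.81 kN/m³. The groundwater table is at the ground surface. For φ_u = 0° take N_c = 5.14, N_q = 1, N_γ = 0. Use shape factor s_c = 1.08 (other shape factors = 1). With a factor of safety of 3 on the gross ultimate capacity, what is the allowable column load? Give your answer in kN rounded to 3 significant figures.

γ' = 19.9 − 9.81 = 10.09 kN/m³ (submerged throughout). q = 10.09 × 0.88 = 8.8792 kPa.
c·N_c·s_c = 125 × 5.14 × 1.08 = 693.9 kPa
q·N_q = 8.8792 × 1 = 8.8792 kPa
q_ult = 693.9 + 8.8792 = 702.78 kPa.
Gross allowable pressure q_all = 702.78 / 3 = 234.26 kPa.
Footing area = 9.52 m², so allowable column load = 234.26 × 9.52 = 2230.2 kN.

P_all ≈ 2230 kN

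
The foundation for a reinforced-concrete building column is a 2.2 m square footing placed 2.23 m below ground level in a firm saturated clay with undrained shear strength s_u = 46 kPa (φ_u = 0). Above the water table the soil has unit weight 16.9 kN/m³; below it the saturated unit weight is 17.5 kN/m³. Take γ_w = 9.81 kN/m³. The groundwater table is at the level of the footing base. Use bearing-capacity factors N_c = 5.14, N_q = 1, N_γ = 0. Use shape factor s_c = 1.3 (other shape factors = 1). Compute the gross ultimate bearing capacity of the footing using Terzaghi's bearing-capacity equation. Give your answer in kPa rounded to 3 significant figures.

q_ult ≈ 345 kPa

Effective surcharge at the founding depth q = γ·D_f = 16.9 × 2.23 = 37.687 kPa.
q_ult = c·N_c·s_c + q·N_q
     = 46 × 5.14 × 1.3 + 37.687 × 1
     = 307.37 + 37.687 = 345.06 kPa.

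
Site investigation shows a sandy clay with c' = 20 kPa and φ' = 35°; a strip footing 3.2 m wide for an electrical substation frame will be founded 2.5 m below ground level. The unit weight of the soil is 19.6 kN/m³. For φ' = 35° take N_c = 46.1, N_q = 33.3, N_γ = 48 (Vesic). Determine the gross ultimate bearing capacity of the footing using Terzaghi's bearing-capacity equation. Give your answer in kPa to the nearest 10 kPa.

q_ult ≈ 4060 kPa

q = γ·D_f = 19.6 × 2.5 = 49 kPa.
c·N_c = 20 × 46.1 = 922 kPa
q·N_q = 49 × 33.3 = 1631.7 kPa
0.5·γ·B·N_γ = 0.5 × 19.6 × 3.2 × 48 = 1505.3 kPa
q_ult = 922 + 1631.7 + 1505.3 = 4059 kPa.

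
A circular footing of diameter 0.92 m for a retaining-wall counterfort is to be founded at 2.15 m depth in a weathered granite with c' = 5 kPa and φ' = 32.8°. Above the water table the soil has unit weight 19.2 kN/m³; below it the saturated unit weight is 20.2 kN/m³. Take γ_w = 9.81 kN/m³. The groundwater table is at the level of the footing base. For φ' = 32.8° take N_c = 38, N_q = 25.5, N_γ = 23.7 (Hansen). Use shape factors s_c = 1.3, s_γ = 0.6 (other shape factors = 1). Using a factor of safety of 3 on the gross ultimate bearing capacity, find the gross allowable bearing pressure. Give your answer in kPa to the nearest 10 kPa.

q_all ≈ 460 kPa

q = γ·D_f = 19.2 × 2.15 = 41.28 kPa.
For the ½γBN_γ term take γ' = 20.2 − 9.81 = 10.39 kN/m³ (soil below base is submerged).
c·N_c·s_c = 5 × 38 × 1.3 = 247 kPa
q·N_q = 41.28 × 25.5 = 1052.6 kPa
0.5·γ·B·N_γ·s_γ = 0.5 × 10.39 × 0.92 × 23.7 × 0.6 = 67.963 kPa
q_ult = 247 + 1052.6 + 67.963 = 1367.6 kPa.
q_all = 1367.6 / 3 = 455.87 kPa.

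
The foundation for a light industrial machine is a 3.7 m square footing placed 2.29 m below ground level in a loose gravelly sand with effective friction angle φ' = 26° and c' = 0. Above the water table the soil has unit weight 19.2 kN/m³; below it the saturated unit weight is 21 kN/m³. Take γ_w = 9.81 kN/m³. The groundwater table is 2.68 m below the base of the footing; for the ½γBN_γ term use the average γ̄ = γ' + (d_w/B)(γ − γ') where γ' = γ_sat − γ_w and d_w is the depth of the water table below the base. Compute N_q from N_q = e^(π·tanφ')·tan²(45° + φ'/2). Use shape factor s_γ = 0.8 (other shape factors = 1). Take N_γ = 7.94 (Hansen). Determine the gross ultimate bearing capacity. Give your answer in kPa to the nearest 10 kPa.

q_ult ≈ 720 kPa

tan26° = 0.4877, so N_q = e^(π×0.4877)·tan²(58°) = 4.629 × 2.561 = 11.85.
Effective surcharge at the founding depth q = γ·D_f = 19.2 × 2.29 = 43.968 kPa.
With d_w = 2.68 m < B, γ̄ = 11.19 + (2.68/3.7) × (19.2 − 11.19) = 16.992 kN/m³.
q_ult = q·N_q + 0.5·γ·B·N_γ·s_γ
     = 43.968 × 11.854 + 0.5 × 16.992 × 3.7 × 7.94 × 0.8
     = 521.21 + 199.67 = 720.88 kPa.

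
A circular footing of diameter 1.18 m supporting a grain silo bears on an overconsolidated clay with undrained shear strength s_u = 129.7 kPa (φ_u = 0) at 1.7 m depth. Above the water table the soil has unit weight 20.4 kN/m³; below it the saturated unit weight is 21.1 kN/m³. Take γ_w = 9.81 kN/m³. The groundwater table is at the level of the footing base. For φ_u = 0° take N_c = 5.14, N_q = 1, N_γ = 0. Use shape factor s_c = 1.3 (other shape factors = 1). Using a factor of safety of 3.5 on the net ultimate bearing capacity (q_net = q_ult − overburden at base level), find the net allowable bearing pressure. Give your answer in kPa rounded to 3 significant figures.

q_all(net) ≈ 248 kPa

Overburden at base level: q = 20.4 × 1.7 = 34.68 kPa.
Cohesion term c·N_c·s_c = 129.7 × 5.14 × 1.3 = 866.66 kPa; surcharge term q·N_q = 34.68 × 1 = 34.68 kPa.
q_ult = 866.66 + 34.68 = 901.34 kPa.
q_net = 901.34 − 34.68 = 866.66 kPa.
q_all(net) = 866.66 / 3.5 = 247.62 kPa.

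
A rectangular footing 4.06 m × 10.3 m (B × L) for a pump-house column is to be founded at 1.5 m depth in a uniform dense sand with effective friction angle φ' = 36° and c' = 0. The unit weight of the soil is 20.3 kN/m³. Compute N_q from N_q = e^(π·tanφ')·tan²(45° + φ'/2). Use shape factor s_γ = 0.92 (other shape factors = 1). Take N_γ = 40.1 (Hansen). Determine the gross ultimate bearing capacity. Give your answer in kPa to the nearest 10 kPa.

q_ult ≈ 2670 kPa

tan36° = 0.7265, so N_q = e^(π×0.7265)·tan²(63°) = 9.801 × 3.852 = 37.75.
Overburden at base level: q = 20.3 × 1.5 = 30.45 kPa.
Surcharge term q·N_q = 30.45 × 37.752 = 1149.6 kPa; self-weight term 0.5·γ·B·N_γ·s_γ = 0.5 × 20.3 × 4.06 × 40.1 × 0.92 = 1520.3 kPa.
q_ult = 1149.6 + 1520.3 = 2669.8 kPa.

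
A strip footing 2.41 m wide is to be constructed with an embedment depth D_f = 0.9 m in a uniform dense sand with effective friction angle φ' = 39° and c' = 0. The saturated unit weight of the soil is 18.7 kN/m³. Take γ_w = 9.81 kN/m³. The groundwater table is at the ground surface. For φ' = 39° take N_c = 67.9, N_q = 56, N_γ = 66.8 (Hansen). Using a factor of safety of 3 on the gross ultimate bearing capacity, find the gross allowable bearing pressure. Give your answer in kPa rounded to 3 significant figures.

q_all ≈ 388 kPa

Water table at ground surface, so effective unit weight γ' = 18.7 − 9.81 = 8.89 kN/m³ is used throughout; overburden q = 8.89 × 0.9 = 8.001 kPa; the same γ' applies in the ½γBN_γ term.
Surcharge term q·N_q = 8.001 × 56 = 448.06 kPa; self-weight term 0.5·γ·B·N_γ = 0.5 × 8.89 × 2.41 × 66.8 = 715.59 kPa.
q_ult = 448.06 + 715.59 = 1163.6 kPa.
q_all = 1163.6 / 3 = 387.88 kPa.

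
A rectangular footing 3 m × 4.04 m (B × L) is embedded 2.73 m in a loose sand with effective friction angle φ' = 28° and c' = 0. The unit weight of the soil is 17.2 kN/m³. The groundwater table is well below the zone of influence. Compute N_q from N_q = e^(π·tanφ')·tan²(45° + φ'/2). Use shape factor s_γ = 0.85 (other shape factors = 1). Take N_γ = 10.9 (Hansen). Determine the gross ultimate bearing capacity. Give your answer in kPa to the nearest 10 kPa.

tan28° = 0.5317, so N_q = e^(π×0.5317)·tan²(59°) = 5.314 × 2.77 = 14.72.
q = γ·D_f = 17.2 × 2.73 = 46.956 kPa.
q·N_q = 46.956 × 14.72 = 691.19 kPa
0.5·γ·B·N_γ·s_γ = 0.5 × 17.2 × 3 × 10.9 × 0.85 = 239.04 kPa
q_ult = 691.19 + 239.04 = 930.22 kPa.

q_ult ≈ 930 kPa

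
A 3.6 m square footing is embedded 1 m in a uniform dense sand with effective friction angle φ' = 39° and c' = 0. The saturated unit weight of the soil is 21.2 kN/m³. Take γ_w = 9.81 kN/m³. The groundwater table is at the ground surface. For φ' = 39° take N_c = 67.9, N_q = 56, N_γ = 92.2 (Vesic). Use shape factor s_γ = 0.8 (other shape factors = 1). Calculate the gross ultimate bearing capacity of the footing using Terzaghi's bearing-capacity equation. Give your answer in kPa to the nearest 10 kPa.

γ' = 21.2 − 9.81 = 11.39 kN/m³ (submerged throughout). q = 11.39 × 1 = 11.39 kPa; the same γ' applies in the ½γBN_γ term.
q·N_q = 11.39 × 56 = 637.84 kPa
0.5·γ·B·N_γ·s_γ = 0.5 × 11.39 × 3.6 × 92.2 × 0.8 = 1512.2 kPa
q_ult = 637.84 + 1512.2 = 2150.1 kPa.

q_ult ≈ 2150 kPa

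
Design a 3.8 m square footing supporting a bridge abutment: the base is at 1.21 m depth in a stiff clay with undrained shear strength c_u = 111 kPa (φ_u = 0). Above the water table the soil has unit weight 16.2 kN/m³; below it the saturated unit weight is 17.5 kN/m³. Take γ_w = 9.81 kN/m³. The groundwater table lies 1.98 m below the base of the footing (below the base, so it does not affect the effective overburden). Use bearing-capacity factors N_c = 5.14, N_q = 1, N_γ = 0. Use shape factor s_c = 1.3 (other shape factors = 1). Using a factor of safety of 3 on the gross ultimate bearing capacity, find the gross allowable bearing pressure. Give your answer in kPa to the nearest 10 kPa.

Overburden at base level: q = 16.2 × 1.21 = 19.602 kPa.
Cohesion term c·N_c·s_c = 111 × 5.14 × 1.3 = 741.7 kPa; surcharge term q·N_q = 19.602 × 1 = 19.602 kPa.
q_ult = 741.7 + 19.602 = 761.3 kPa.
q_all = 761.3 / 3 = 253.77 kPa.

q_all ≈ 250 kPa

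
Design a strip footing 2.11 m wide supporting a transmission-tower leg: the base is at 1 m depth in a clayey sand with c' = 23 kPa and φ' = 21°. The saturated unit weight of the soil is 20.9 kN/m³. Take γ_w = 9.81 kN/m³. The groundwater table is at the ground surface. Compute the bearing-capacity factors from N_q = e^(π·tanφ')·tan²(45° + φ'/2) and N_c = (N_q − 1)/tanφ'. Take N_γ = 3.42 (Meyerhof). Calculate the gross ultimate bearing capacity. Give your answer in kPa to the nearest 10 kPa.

q_ult ≈ 480 kPa

tan21° = 0.3839, so N_q = e^(π×0.3839)·tan²(55.5°) = 3.34 × 2.117 = 7.07.
N_c = (7.07 − 1)/tan21° = 15.81.
With the water table at the surface the whole profile is submerged: γ' = 20.9 − 9.81 = 11.09 kN/m³, so q = γ'·D_f = 11.09 kPa; the same γ' applies in the ½γBN_γ term.
q_ult = c·N_c + q·N_q + 0.5·γ·B·N_γ
     = 23 × 15.815 + 11.09 × 7.0708 + 0.5 × 11.09 × 2.11 × 3.42
     = 363.74 + 78.415 + 40.014 = 482.17 kPa.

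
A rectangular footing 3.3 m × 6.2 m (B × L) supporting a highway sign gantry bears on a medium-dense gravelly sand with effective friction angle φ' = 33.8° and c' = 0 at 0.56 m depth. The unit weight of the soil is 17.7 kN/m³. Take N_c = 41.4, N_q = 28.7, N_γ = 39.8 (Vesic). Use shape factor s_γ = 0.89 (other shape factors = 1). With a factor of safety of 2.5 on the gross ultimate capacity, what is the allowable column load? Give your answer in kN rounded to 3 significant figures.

q = γ·D_f = 17.7 × 0.56 = 9.912 kPa.
q·N_q = 9.912 × 28.7 = 284.47 kPa
0.5·γ·B·N_γ·s_γ = 0.5 × 17.7 × 3.3 × 39.8 × 0.89 = 1034.5 kPa
q_ult = 284.47 + 1034.5 = 1319 kPa.
Gross allowable pressure q_all = 1319 / 2.5 = 527.59 kPa.
Footing area = 20.46 m², so allowable column load = 527.59 × 20.46 = 10794 kN.

P_all ≈ 10800 kN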